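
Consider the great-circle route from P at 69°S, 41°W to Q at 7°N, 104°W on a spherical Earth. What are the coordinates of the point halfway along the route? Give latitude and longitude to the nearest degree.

Write both endpoints as unit vectors p₁, p₂ with components (cos φ cos λ, cos φ sin λ, sin φ).
The central angle between the endpoints is δ = arccos(p₁·p₂) ≈ 1.523 rad (87.3°).
Interpolate at f = 1/2 with slerp weights a = sin((1−f)δ)/sin δ ≈ 0.691, b = sin(fδ)/sin δ ≈ 0.691.
p = a·p₁ + b·p₂ ≈ (0.021, -0.828, -0.561); φ = arcsin(p_z) ≈ -34.11°, λ = atan2(p_y, p_x) ≈ -88.55°.

≈ 34°S, 89°W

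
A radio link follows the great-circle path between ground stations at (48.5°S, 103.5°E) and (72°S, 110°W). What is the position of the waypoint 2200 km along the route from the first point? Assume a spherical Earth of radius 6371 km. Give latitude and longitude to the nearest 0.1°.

Convert each endpoint to a unit vector on the sphere (x = cos φ cos λ, y = cos φ sin λ, z = sin φ).
The central angle between the endpoints is δ = arccos(p₁·p₂) ≈ 0.999 rad (57.2°). The total great-circle distance is δ·R ≈ 0.999 × 6371 ≈ 6362 km, so the target fraction is f = 2200/6362 ≈ 0.346.
Interpolate at f ≈ 0.346 with slerp weights a = sin((1−f)δ)/sin δ ≈ 0.723, b = sin(fδ)/sin δ ≈ 0.403.
p = a·p₁ + b·p₂ ≈ (-0.154, 0.349, -0.924); φ = arcsin(p_z) ≈ -67.57°, λ = atan2(p_y, p_x) ≈ 113.87°.

≈ (67.6°S, 113.9°E)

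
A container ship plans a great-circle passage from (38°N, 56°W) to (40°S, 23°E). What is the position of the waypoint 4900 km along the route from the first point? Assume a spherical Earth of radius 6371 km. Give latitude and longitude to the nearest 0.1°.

≈ (5.8°N, 22.8°W)

Write both endpoints as unit vectors p₁, p₂ with components (cos φ cos λ, cos φ sin λ, sin φ).
The central angle between the endpoints is δ = arccos(p₁·p₂) ≈ 1.855 rad (106.3°). The total great-circle distance is δ·R ≈ 1.855 × 6371 ≈ 11819 km, so the target fraction is f = 4900/11819 ≈ 0.415.
Interpolate at f ≈ 0.415 with slerp weights a = sin((1−f)δ)/sin δ ≈ 0.922, b = sin(fδ)/sin δ ≈ 0.725.
p = a·p₁ + b·p₂ ≈ (0.917, -0.385, 0.102); φ = arcsin(p_z) ≈ 5.84°, λ = atan2(p_y, p_x) ≈ -22.79°.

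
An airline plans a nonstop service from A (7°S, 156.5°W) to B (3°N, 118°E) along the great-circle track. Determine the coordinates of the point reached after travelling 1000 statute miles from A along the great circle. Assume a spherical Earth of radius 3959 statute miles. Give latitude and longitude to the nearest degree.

≈ (6°S, 171°W)

The haversine formula gives a central angle δ ≈ 1.499 rad (85.9°) between the endpoints. The total great-circle distance is δ·R ≈ 1.499 × 3959 ≈ 5936 mi, so the target fraction is f = 1000/5936 ≈ 0.168.
Interpolate at f ≈ 0.168 with slerp weights a = sin((1−f)δ)/sin δ ≈ 0.950, b = sin(fδ)/sin δ ≈ 0.251.
p = a·p₁ + b·p₂ ≈ (-0.983, -0.155, -0.103); φ = arcsin(p_z) ≈ -5.90°, λ = atan2(p_y, p_x) ≈ -171.02°.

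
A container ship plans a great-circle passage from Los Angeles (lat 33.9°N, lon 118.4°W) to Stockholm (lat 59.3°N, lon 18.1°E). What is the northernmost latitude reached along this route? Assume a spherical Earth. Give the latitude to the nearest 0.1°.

≈ 72.8°N

The great circle lies in the plane with unit normal n̂ = (p₁ × p₂)/|p₁ × p₂|.
Here n̂_z ≈ +0.296; the vertex latitude is φ_max = arccos|n̂_z| ≈ 72.8°.
Check via Clairaut: cos φ_max = |cos φ₁| · sin C = cos(33.9°)·sin(20.9°) ≈ 0.296, again giving ≈ 72.8°.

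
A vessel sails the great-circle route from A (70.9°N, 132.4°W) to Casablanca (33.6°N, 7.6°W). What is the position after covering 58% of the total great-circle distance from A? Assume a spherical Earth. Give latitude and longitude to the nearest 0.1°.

Write both endpoints as unit vectors p₁, p₂ with components (cos φ cos λ, cos φ sin λ, sin φ).
The central angle between the endpoints is δ = arccos(p₁·p₂) ≈ 1.195 rad (68.4°).
Interpolate at f = 0.58 with slerp weights a = sin((1−f)δ)/sin δ ≈ 0.517, b = sin(fδ)/sin δ ≈ 0.687.
p = a·p₁ + b·p₂ ≈ (0.453, -0.201, 0.869); φ = arcsin(p_z) ≈ 60.31°, λ = atan2(p_y, p_x) ≈ -23.89°.

≈ (60.3°N, 23.9°W)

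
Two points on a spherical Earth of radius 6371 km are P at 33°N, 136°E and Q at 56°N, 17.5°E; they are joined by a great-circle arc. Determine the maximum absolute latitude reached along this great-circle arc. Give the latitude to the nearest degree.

≈ 65°N

The great circle lies in the plane with unit normal n̂ = (p₁ × p₂)/|p₁ × p₂|.
Here n̂_z ≈ -0.423; the vertex latitude is φ_max = arccos|n̂_z| ≈ 65.0°.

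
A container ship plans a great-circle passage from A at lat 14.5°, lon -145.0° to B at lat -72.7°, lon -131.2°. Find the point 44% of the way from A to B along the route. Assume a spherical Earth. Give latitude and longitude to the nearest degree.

From cos δ = sin φ₁ sin φ₂ + cos φ₁ cos φ₂ cos Δλ, the central angle is δ ≈ 1.530 rad (87.7°).
Interpolate at f = 0.44 with slerp weights a = sin((1−f)δ)/sin δ ≈ 0.756, b = sin(fδ)/sin δ ≈ 0.624.
p = a·p₁ + b·p₂ ≈ (-0.722, -0.560, -0.406); φ = arcsin(p_z) ≈ -23.98°, λ = atan2(p_y, p_x) ≈ -142.22°.

≈ lat -24°, lon -142°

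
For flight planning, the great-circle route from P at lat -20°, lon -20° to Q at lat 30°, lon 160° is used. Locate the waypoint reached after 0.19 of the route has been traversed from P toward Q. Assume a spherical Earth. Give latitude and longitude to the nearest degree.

Convert each endpoint to a unit vector on the sphere (x = cos φ cos λ, y = cos φ sin λ, z = sin φ).
The central angle between the endpoints is δ = arccos(p₁·p₂) ≈ 2.967 rad (170.0°).
Interpolate at f = 0.19 with slerp weights a = sin((1−f)δ)/sin δ ≈ 3.876, b = sin(fδ)/sin δ ≈ 3.077.
p = a·p₁ + b·p₂ ≈ (0.918, -0.334, 0.213); φ = arcsin(p_z) ≈ 12.30°, λ = atan2(p_y, p_x) ≈ -20.00°.

≈ lat 12°, lon -20°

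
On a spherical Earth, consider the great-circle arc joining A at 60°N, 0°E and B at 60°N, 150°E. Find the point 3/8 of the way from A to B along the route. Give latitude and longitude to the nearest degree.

≈ 79°N, 34°E

From cos δ = sin φ₁ sin φ₂ + cos φ₁ cos φ₂ cos Δλ, the central angle is δ ≈ 1.008 rad (57.8°).
Interpolate at f = 3/8 with slerp weights a = sin((1−f)δ)/sin δ ≈ 0.697, b = sin(fδ)/sin δ ≈ 0.436.
p = a·p₁ + b·p₂ ≈ (0.159, 0.109, 0.981); φ = arcsin(p_z) ≈ 78.87°, λ = atan2(p_y, p_x) ≈ 34.40°.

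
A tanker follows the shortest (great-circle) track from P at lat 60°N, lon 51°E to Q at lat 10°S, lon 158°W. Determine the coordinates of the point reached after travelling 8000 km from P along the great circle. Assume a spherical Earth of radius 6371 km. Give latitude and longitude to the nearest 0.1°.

Convert each endpoint to a unit vector on the sphere (x = cos φ cos λ, y = cos φ sin λ, z = sin φ).
The central angle between the endpoints is δ = arccos(p₁·p₂) ≈ 2.191 rad (125.5°). The total great-circle distance is δ·R ≈ 2.191 × 6371 ≈ 13958 km, so the target fraction is f = 8000/13958 ≈ 0.573.
Interpolate at f ≈ 0.573 with slerp weights a = sin((1−f)δ)/sin δ ≈ 0.989, b = sin(fδ)/sin δ ≈ 1.168.
p = a·p₁ + b·p₂ ≈ (-0.756, -0.047, 0.653); φ = arcsin(p_z) ≈ 40.80°, λ = atan2(p_y, p_x) ≈ -176.46°.

≈ lat 40.8°N, lon 176.5°W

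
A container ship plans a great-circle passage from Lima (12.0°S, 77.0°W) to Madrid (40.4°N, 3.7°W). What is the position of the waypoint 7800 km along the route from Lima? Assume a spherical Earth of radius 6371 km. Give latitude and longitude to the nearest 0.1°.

≈ 33.8°N, 21.1°W

Write both endpoints as unit vectors p₁, p₂ with components (cos φ cos λ, cos φ sin λ, sin φ).
The central angle between the endpoints is δ = arccos(p₁·p₂) ≈ 1.491 rad (85.5°). The total great-circle distance is δ·R ≈ 1.491 × 6371 ≈ 9502 km, so the target fraction is f = 7800/9502 ≈ 0.821.
Interpolate at f ≈ 0.821 with slerp weights a = sin((1−f)δ)/sin δ ≈ 0.265, b = sin(fδ)/sin δ ≈ 0.944.
p = a·p₁ + b·p₂ ≈ (0.775, -0.299, 0.556); φ = arcsin(p_z) ≈ 33.81°, λ = atan2(p_y, p_x) ≈ -21.07°.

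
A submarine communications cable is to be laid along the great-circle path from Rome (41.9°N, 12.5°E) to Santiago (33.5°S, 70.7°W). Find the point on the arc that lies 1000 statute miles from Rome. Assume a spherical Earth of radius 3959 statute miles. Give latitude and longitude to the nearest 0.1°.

≈ 33.6°N, 2.6°W

Write both endpoints as unit vectors p₁, p₂ with components (cos φ cos λ, cos φ sin λ, sin φ).
The central angle between the endpoints is δ = arccos(p₁·p₂) ≈ 1.870 rad (107.2°). The total great-circle distance is δ·R ≈ 1.870 × 3959 ≈ 7405 mi, so the target fraction is f = 1000/7405 ≈ 0.135.
Interpolate at f ≈ 0.135 with slerp weights a = sin((1−f)δ)/sin δ ≈ 1.045, b = sin(fδ)/sin δ ≈ 0.262.
p = a·p₁ + b·p₂ ≈ (0.832, -0.037, 0.554); φ = arcsin(p_z) ≈ 33.63°, λ = atan2(p_y, p_x) ≈ -2.58°.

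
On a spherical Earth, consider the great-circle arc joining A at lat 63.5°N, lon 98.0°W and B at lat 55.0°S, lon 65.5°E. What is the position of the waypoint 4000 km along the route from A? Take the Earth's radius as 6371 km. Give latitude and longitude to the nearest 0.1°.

≈ lat 62.3°N, lon 12.7°W

The haversine formula gives a central angle δ ≈ 2.934 rad (168.1°) between the endpoints. The total great-circle distance is δ·R ≈ 2.934 × 6371 ≈ 18691 km, so the target fraction is f = 4000/18691 ≈ 0.214.
Interpolate at f ≈ 0.214 with slerp weights a = sin((1−f)δ)/sin δ ≈ 3.595, b = sin(fδ)/sin δ ≈ 2.847.
p = a·p₁ + b·p₂ ≈ (0.454, -0.103, 0.885); φ = arcsin(p_z) ≈ 62.27°, λ = atan2(p_y, p_x) ≈ -12.74°.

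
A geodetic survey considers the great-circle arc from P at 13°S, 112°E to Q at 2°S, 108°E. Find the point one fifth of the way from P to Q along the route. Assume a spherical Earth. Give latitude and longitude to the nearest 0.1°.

Convert each endpoint to a unit vector on the sphere (x = cos φ cos λ, y = cos φ sin λ, z = sin φ).
The central angle between the endpoints is δ = arccos(p₁·p₂) ≈ 0.204 rad (11.7°).
Interpolate at f = 1/5 with slerp weights a = sin((1−f)δ)/sin δ ≈ 0.802, b = sin(fδ)/sin δ ≈ 0.201.
p = a·p₁ + b·p₂ ≈ (-0.355, 0.916, -0.187); φ = arcsin(p_z) ≈ -10.80°, λ = atan2(p_y, p_x) ≈ 111.18°.

≈ 10.8°S, 111.2°E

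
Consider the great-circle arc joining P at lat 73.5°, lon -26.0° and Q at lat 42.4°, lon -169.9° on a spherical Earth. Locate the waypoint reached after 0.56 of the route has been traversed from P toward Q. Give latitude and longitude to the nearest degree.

≈ lat 68°, lon -156°

The haversine formula gives a central angle δ ≈ 1.073 rad (61.5°) between the endpoints.
Interpolate at f = 0.56 with slerp weights a = sin((1−f)δ)/sin δ ≈ 0.518, b = sin(fδ)/sin δ ≈ 0.644.
p = a·p₁ + b·p₂ ≈ (-0.336, -0.148, 0.930); φ = arcsin(p_z) ≈ 68.48°, λ = atan2(p_y, p_x) ≈ -156.24°.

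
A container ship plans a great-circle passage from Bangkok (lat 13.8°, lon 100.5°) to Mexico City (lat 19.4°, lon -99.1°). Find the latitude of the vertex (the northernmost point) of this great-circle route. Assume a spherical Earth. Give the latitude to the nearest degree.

≈ 60°

The great circle lies in the plane with unit normal n̂ = (p₁ × p₂)/|p₁ × p₂|.
Here n̂_z ≈ +0.495; the vertex latitude is φ_max = arccos|n̂_z| ≈ 60.4°.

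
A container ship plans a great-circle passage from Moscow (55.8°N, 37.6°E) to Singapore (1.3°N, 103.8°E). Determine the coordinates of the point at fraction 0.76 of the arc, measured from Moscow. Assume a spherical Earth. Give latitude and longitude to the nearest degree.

From cos δ = sin φ₁ sin φ₂ + cos φ₁ cos φ₂ cos Δλ, the central angle is δ ≈ 1.323 rad (75.8°).
Interpolate at f = 0.76 with slerp weights a = sin((1−f)δ)/sin δ ≈ 0.322, b = sin(fδ)/sin δ ≈ 0.871.
p = a·p₁ + b·p₂ ≈ (-0.064, 0.956, 0.286); φ = arcsin(p_z) ≈ 16.62°, λ = atan2(p_y, p_x) ≈ 93.85°.

≈ (17°N, 94°E)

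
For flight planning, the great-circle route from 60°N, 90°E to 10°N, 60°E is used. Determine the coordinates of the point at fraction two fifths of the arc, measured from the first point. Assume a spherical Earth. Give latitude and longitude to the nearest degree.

≈ 41°N, 73°E

The haversine formula gives a central angle δ ≈ 0.956 rad (54.8°) between the endpoints.
Interpolate at f = 2/5 with slerp weights a = sin((1−f)δ)/sin δ ≈ 0.664, b = sin(fδ)/sin δ ≈ 0.457.
p = a·p₁ + b·p₂ ≈ (0.225, 0.722, 0.655); φ = arcsin(p_z) ≈ 40.89°, λ = atan2(p_y, p_x) ≈ 72.69°.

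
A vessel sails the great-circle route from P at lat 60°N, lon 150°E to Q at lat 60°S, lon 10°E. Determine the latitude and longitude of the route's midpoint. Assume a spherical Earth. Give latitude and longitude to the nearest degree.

Convert each endpoint to a unit vector on the sphere (x = cos φ cos λ, y = cos φ sin λ, z = sin φ).
The central angle between the endpoints is δ = arccos(p₁·p₂) ≈ 2.798 rad (160.3°).
Interpolate at f = 1/2 with slerp weights a = sin((1−f)δ)/sin δ ≈ 2.924, b = sin(fδ)/sin δ ≈ 2.924.
p = a·p₁ + b·p₂ ≈ (0.174, 0.985, 0.000); φ = arcsin(p_z) ≈ 0.00°, λ = atan2(p_y, p_x) ≈ 80.00°.

≈ lat 0°N, lon 80°E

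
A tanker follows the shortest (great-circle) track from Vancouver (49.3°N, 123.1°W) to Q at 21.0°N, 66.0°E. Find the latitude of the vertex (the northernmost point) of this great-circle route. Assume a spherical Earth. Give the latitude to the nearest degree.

≈ 84°N

The great circle lies in the plane with unit normal n̂ = (p₁ × p₂)/|p₁ × p₂|.
Here n̂_z ≈ -0.102; the vertex latitude is φ_max = arccos|n̂_z| ≈ 84.1°.
Check via Clairaut: cos φ_max = |cos φ₁| · sin C = cos(49.3°)·sin(9.0°) ≈ 0.102, again giving ≈ 84.1°.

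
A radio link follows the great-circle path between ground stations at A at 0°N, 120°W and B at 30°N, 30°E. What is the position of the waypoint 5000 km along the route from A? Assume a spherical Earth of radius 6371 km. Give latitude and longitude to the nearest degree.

≈ 32°N, 87°W

The haversine formula gives a central angle δ ≈ 2.419 rad (138.6°) between the endpoints. The total great-circle distance is δ·R ≈ 2.419 × 6371 ≈ 15411 km, so the target fraction is f = 5000/15411 ≈ 0.324.
Interpolate at f ≈ 0.324 with slerp weights a = sin((1−f)δ)/sin δ ≈ 1.509, b = sin(fδ)/sin δ ≈ 1.068.
p = a·p₁ + b·p₂ ≈ (0.047, -0.844, 0.534); φ = arcsin(p_z) ≈ 32.29°, λ = atan2(p_y, p_x) ≈ -86.82°.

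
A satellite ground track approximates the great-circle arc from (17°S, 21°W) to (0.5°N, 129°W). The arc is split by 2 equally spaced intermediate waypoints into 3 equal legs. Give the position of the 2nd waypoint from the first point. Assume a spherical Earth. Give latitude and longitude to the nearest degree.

Write both endpoints as unit vectors p₁, p₂ with components (cos φ cos λ, cos φ sin λ, sin φ).
The central angle between the endpoints is δ = arccos(p₁·p₂) ≈ 1.873 rad (107.3°).
Interpolate at f = 2/3 with slerp weights a = sin((1−f)δ)/sin δ ≈ 0.613, b = sin(fδ)/sin δ ≈ 0.994.
p = a·p₁ + b·p₂ ≈ (-0.079, -0.982, -0.170); φ = arcsin(p_z) ≈ -9.81°, λ = atan2(p_y, p_x) ≈ -94.57°.

≈ (10°S, 95°W)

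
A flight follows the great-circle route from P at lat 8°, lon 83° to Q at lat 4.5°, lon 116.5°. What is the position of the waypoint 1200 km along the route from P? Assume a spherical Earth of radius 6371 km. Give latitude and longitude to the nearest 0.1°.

≈ lat 7.1°, lon 93.9°

From cos δ = sin φ₁ sin φ₂ + cos φ₁ cos φ₂ cos Δλ, the central angle is δ ≈ 0.584 rad (33.5°). The total great-circle distance is δ·R ≈ 0.584 × 6371 ≈ 3722 km, so the target fraction is f = 1200/3722 ≈ 0.322.
Interpolate at f ≈ 0.322 with slerp weights a = sin((1−f)δ)/sin δ ≈ 0.699, b = sin(fδ)/sin δ ≈ 0.339.
p = a·p₁ + b·p₂ ≈ (-0.067, 0.990, 0.124); φ = arcsin(p_z) ≈ 7.12°, λ = atan2(p_y, p_x) ≈ 93.85°.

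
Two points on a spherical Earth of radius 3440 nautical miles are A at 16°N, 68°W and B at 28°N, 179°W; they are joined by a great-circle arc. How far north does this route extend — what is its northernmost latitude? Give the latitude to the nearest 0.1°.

≈ 36.4°N

The great circle lies in the plane with unit normal n̂ = (p₁ × p₂)/|p₁ × p₂|.
Here n̂_z ≈ -0.805; the vertex latitude is φ_max = arccos|n̂_z| ≈ 36.4°.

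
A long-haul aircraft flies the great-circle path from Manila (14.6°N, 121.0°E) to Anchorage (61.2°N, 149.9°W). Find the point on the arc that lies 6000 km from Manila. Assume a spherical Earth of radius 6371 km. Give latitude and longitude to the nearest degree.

Convert each endpoint to a unit vector on the sphere (x = cos φ cos λ, y = cos φ sin λ, z = sin φ).
The central angle between the endpoints is δ = arccos(p₁·p₂) ≈ 1.341 rad (76.8°). The total great-circle distance is δ·R ≈ 1.341 × 6371 ≈ 8541 km, so the target fraction is f = 6000/8541 ≈ 0.703.
Interpolate at f ≈ 0.703 with slerp weights a = sin((1−f)δ)/sin δ ≈ 0.399, b = sin(fδ)/sin δ ≈ 0.831.
p = a·p₁ + b·p₂ ≈ (-0.545, 0.130, 0.828); φ = arcsin(p_z) ≈ 55.93°, λ = atan2(p_y, p_x) ≈ 166.57°.

≈ 56°N, 167°E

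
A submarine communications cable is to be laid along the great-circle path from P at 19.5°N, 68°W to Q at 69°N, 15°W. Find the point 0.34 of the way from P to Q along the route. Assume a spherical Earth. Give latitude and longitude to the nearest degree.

≈ 38°N, 60°W

Write both endpoints as unit vectors p₁, p₂ with components (cos φ cos λ, cos φ sin λ, sin φ).
The central angle between the endpoints is δ = arccos(p₁·p₂) ≈ 1.030 rad (59.0°).
Interpolate at f = 0.34 with slerp weights a = sin((1−f)δ)/sin δ ≈ 0.733, b = sin(fδ)/sin δ ≈ 0.400.
p = a·p₁ + b·p₂ ≈ (0.397, -0.678, 0.618); φ = arcsin(p_z) ≈ 38.20°, λ = atan2(p_y, p_x) ≈ -59.62°.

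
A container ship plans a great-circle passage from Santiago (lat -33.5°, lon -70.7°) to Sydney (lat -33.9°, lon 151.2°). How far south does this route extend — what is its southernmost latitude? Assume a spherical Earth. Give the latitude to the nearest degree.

≈ -62°

The great circle lies in the plane with unit normal n̂ = (p₁ × p₂)/|p₁ × p₂|.
Here n̂_z ≈ -0.472; the vertex latitude is φ_max = arccos|n̂_z| ≈ 61.8°.
Check via Clairaut: cos φ_max = |cos φ₁| · sin C = cos(33.5°)·sin(145.5°) ≈ 0.472, again giving ≈ 61.8°.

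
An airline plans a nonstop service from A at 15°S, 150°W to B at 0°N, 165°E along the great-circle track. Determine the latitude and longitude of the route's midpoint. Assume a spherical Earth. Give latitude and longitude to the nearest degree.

Write both endpoints as unit vectors p₁, p₂ with components (cos φ cos λ, cos φ sin λ, sin φ).
The central angle between the endpoints is δ = arccos(p₁·p₂) ≈ 0.819 rad (46.9°).
Interpolate at f = 1/2 with slerp weights a = sin((1−f)δ)/sin δ ≈ 0.545, b = sin(fδ)/sin δ ≈ 0.545.
p = a·p₁ + b·p₂ ≈ (-0.982, -0.122, -0.141); φ = arcsin(p_z) ≈ -8.11°, λ = atan2(p_y, p_x) ≈ -172.91°.

≈ 8°S, 173°W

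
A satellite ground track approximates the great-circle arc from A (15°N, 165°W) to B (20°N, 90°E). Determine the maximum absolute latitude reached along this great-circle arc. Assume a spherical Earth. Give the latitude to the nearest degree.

≈ 28°N

The great circle lies in the plane with unit normal n̂ = (p₁ × p₂)/|p₁ × p₂|.
Here n̂_z ≈ -0.886; the vertex latitude is φ_max = arccos|n̂_z| ≈ 27.6°.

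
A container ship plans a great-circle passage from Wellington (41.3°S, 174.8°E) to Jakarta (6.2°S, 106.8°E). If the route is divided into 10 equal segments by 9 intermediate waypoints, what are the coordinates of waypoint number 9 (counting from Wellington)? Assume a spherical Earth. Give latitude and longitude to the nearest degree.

≈ 11°S, 112°E

From cos δ = sin φ₁ sin φ₂ + cos φ₁ cos φ₂ cos Δλ, the central angle is δ ≈ 1.212 rad (69.4°).
Interpolate at f = 9/10 with slerp weights a = sin((1−f)δ)/sin δ ≈ 0.129, b = sin(fδ)/sin δ ≈ 0.947.
p = a·p₁ + b·p₂ ≈ (-0.369, 0.910, -0.188); φ = arcsin(p_z) ≈ -10.81°, λ = atan2(p_y, p_x) ≈ 112.05°.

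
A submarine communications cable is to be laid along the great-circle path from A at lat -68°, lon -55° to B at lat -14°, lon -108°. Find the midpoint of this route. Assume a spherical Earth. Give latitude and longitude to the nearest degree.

Write both endpoints as unit vectors p₁, p₂ with components (cos φ cos λ, cos φ sin λ, sin φ).
The central angle between the endpoints is δ = arccos(p₁·p₂) ≈ 1.112 rad (63.7°).
Interpolate at f = 1/2 with slerp weights a = sin((1−f)δ)/sin δ ≈ 0.589, b = sin(fδ)/sin δ ≈ 0.589.
p = a·p₁ + b·p₂ ≈ (-0.050, -0.724, -0.688); φ = arcsin(p_z) ≈ -43.49°, λ = atan2(p_y, p_x) ≈ -93.95°.

≈ lat -43°, lon -94°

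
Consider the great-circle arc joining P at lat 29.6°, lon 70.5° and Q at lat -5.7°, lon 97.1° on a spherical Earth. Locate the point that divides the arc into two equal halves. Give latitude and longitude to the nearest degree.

Convert each endpoint to a unit vector on the sphere (x = cos φ cos λ, y = cos φ sin λ, z = sin φ).
The central angle between the endpoints is δ = arccos(p₁·p₂) ≈ 0.760 rad (43.6°).
Interpolate at f = 1/2 with slerp weights a = sin((1−f)δ)/sin δ ≈ 0.538, b = sin(fδ)/sin δ ≈ 0.538.
p = a·p₁ + b·p₂ ≈ (0.090, 0.973, 0.212); φ = arcsin(p_z) ≈ 12.27°, λ = atan2(p_y, p_x) ≈ 84.71°.

≈ lat 12°, lon 85°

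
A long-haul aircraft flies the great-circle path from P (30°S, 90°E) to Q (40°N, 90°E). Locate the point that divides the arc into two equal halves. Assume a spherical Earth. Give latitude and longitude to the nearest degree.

≈ (5°N, 90°E)

Convert each endpoint to a unit vector on the sphere (x = cos φ cos λ, y = cos φ sin λ, z = sin φ).
The central angle between the endpoints is δ = arccos(p₁·p₂) ≈ 1.222 rad (70.0°).
Interpolate at f = 1/2 with slerp weights a = sin((1−f)δ)/sin δ ≈ 0.610, b = sin(fδ)/sin δ ≈ 0.610.
p = a·p₁ + b·p₂ ≈ (0.000, 0.996, 0.087); φ = arcsin(p_z) ≈ 5.00°, λ = atan2(p_y, p_x) ≈ 90.00°.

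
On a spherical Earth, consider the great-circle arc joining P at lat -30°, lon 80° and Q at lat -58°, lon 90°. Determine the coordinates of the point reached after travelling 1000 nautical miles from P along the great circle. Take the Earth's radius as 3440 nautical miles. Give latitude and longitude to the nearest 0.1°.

≈ lat -46.3°, lon 84.5°

Write both endpoints as unit vectors p₁, p₂ with components (cos φ cos λ, cos φ sin λ, sin φ).
The central angle between the endpoints is δ = arccos(p₁·p₂) ≈ 0.503 rad (28.8°). The total great-circle distance is δ·R ≈ 0.503 × 3440 ≈ 1731 nmi, so the target fraction is f = 1000/1731 ≈ 0.578.
Interpolate at f ≈ 0.578 with slerp weights a = sin((1−f)δ)/sin δ ≈ 0.438, b = sin(fδ)/sin δ ≈ 0.594.
p = a·p₁ + b·p₂ ≈ (0.066, 0.688, -0.723); φ = arcsin(p_z) ≈ -46.28°, λ = atan2(p_y, p_x) ≈ 84.54°.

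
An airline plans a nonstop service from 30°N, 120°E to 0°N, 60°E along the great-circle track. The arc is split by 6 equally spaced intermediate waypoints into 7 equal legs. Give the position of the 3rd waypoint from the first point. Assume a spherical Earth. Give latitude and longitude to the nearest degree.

≈ 19°N, 92°E

Write both endpoints as unit vectors p₁, p₂ with components (cos φ cos λ, cos φ sin λ, sin φ).
The central angle between the endpoints is δ = arccos(p₁·p₂) ≈ 1.123 rad (64.3°).
Interpolate at f = 3/7 with slerp weights a = sin((1−f)δ)/sin δ ≈ 0.664, b = sin(fδ)/sin δ ≈ 0.514.
p = a·p₁ + b·p₂ ≈ (-0.031, 0.943, 0.332); φ = arcsin(p_z) ≈ 19.39°, λ = atan2(p_y, p_x) ≈ 91.87°.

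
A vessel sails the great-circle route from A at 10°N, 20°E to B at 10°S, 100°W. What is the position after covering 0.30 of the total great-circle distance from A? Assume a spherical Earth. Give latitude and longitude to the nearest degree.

Convert each endpoint to a unit vector on the sphere (x = cos φ cos λ, y = cos φ sin λ, z = sin φ).
The central angle between the endpoints is δ = arccos(p₁·p₂) ≈ 2.112 rad (121.0°).
Interpolate at f = 0.30 with slerp weights a = sin((1−f)δ)/sin δ ≈ 1.162, b = sin(fδ)/sin δ ≈ 0.691.
p = a·p₁ + b·p₂ ≈ (0.957, -0.279, 0.082); φ = arcsin(p_z) ≈ 4.69°, λ = atan2(p_y, p_x) ≈ -16.23°.

≈ 5°N, 16°W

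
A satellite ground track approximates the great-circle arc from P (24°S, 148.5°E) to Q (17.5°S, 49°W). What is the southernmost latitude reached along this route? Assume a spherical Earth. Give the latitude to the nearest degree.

≈ 68°S

The great circle lies in the plane with unit normal n̂ = (p₁ × p₂)/|p₁ × p₂|.
Here n̂_z ≈ +0.371; the vertex latitude is φ_max = arccos|n̂_z| ≈ 68.2°.
Check via Clairaut: cos φ_max = |cos φ₁| · sin C = cos(24.0°)·sin(156.0°) ≈ 0.371, again giving ≈ 68.2°.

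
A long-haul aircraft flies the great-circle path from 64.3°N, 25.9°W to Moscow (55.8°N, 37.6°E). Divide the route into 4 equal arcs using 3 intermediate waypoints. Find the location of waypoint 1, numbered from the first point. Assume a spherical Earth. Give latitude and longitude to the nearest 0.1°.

Convert each endpoint to a unit vector on the sphere (x = cos φ cos λ, y = cos φ sin λ, z = sin φ).
The central angle between the endpoints is δ = arccos(p₁·p₂) ≈ 0.547 rad (31.3°).
Interpolate at f = 1/4 with slerp weights a = sin((1−f)δ)/sin δ ≈ 0.767, b = sin(fδ)/sin δ ≈ 0.262.
p = a·p₁ + b·p₂ ≈ (0.416, -0.055, 0.908); φ = arcsin(p_z) ≈ 65.20°, λ = atan2(p_y, p_x) ≈ -7.58°.

≈ 65.2°N, 7.6°W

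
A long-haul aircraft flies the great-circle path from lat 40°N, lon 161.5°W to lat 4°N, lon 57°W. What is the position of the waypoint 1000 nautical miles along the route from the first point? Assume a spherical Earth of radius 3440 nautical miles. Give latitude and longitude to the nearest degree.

Write both endpoints as unit vectors p₁, p₂ with components (cos φ cos λ, cos φ sin λ, sin φ).
The central angle between the endpoints is δ = arccos(p₁·p₂) ≈ 1.718 rad (98.4°). The total great-circle distance is δ·R ≈ 1.718 × 3440 ≈ 5909 nmi, so the target fraction is f = 1000/5909 ≈ 0.169.
Interpolate at f ≈ 0.169 with slerp weights a = sin((1−f)δ)/sin δ ≈ 1.000, b = sin(fδ)/sin δ ≈ 0.290.
p = a·p₁ + b·p₂ ≈ (-0.569, -0.486, 0.663); φ = arcsin(p_z) ≈ 41.55°, λ = atan2(p_y, p_x) ≈ -139.54°.

≈ lat 42°N, lon 140°W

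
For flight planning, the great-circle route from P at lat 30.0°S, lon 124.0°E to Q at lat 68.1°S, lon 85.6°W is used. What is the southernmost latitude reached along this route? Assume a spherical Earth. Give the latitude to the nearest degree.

The great circle lies in the plane with unit normal n̂ = (p₁ × p₂)/|p₁ × p₂|.
Here n̂_z ≈ +0.162; the vertex latitude is φ_max = arccos|n̂_z| ≈ 80.7°.
Check via Clairaut: cos φ_max = |cos φ₁| · sin C = cos(30.0°)·sin(169.2°) ≈ 0.162, again giving ≈ 80.7°.

≈ 81°S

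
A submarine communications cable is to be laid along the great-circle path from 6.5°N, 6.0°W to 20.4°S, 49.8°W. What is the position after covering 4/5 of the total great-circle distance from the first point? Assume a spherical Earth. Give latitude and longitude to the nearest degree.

Convert each endpoint to a unit vector on the sphere (x = cos φ cos λ, y = cos φ sin λ, z = sin φ).
The central angle between the endpoints is δ = arccos(p₁·p₂) ≈ 0.886 rad (50.8°).
Interpolate at f = 4/5 with slerp weights a = sin((1−f)δ)/sin δ ≈ 0.228, b = sin(fδ)/sin δ ≈ 0.840.
p = a·p₁ + b·p₂ ≈ (0.733, -0.625, -0.267); φ = arcsin(p_z) ≈ -15.50°, λ = atan2(p_y, p_x) ≈ -40.45°.

≈ 15°S, 40°W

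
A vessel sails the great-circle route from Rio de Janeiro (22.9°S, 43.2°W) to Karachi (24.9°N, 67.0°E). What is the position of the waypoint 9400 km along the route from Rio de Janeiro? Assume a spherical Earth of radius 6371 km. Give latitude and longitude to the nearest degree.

≈ 14°N, 35°E

Write both endpoints as unit vectors p₁, p₂ with components (cos φ cos λ, cos φ sin λ, sin φ).
The central angle between the endpoints is δ = arccos(p₁·p₂) ≈ 2.040 rad (116.9°). The total great-circle distance is δ·R ≈ 2.040 × 6371 ≈ 12998 km, so the target fraction is f = 9400/12998 ≈ 0.723.
Interpolate at f ≈ 0.723 with slerp weights a = sin((1−f)δ)/sin δ ≈ 0.600, b = sin(fδ)/sin δ ≈ 1.116.
p = a·p₁ + b·p₂ ≈ (0.799, 0.554, 0.236); φ = arcsin(p_z) ≈ 13.68°, λ = atan2(p_y, p_x) ≈ 34.73°.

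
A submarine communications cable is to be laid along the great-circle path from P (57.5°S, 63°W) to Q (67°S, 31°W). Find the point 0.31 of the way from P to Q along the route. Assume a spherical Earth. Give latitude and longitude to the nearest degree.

The haversine formula gives a central angle δ ≈ 0.303 rad (17.4°) between the endpoints.
Interpolate at f = 0.31 with slerp weights a = sin((1−f)δ)/sin δ ≈ 0.696, b = sin(fδ)/sin δ ≈ 0.314.
p = a·p₁ + b·p₂ ≈ (0.275, -0.396, -0.876); φ = arcsin(p_z) ≈ -61.16°, λ = atan2(p_y, p_x) ≈ -55.24°.

≈ (61°S, 55°W)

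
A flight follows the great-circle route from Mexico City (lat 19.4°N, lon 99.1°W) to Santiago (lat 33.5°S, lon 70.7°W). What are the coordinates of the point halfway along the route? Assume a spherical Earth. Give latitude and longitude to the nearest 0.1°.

Convert each endpoint to a unit vector on the sphere (x = cos φ cos λ, y = cos φ sin λ, z = sin φ).
The central angle between the endpoints is δ = arccos(p₁·p₂) ≈ 1.037 rad (59.4°).
Interpolate at f = 1/2 with slerp weights a = sin((1−f)δ)/sin δ ≈ 0.576, b = sin(fδ)/sin δ ≈ 0.576.
p = a·p₁ + b·p₂ ≈ (0.073, -0.989, -0.127); φ = arcsin(p_z) ≈ -7.27°, λ = atan2(p_y, p_x) ≈ -85.79°.

≈ lat 7.3°S, lon 85.8°W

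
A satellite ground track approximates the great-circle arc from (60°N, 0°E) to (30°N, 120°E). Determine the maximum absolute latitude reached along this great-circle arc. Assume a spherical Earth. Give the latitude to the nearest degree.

≈ 67°N

The great circle lies in the plane with unit normal n̂ = (p₁ × p₂)/|p₁ × p₂|.
Here n̂_z ≈ +0.384; the vertex latitude is φ_max = arccos|n̂_z| ≈ 67.4°.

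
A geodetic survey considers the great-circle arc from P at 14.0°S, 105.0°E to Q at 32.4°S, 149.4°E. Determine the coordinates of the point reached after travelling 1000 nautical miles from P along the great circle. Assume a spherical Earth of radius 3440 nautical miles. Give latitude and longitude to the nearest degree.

≈ 22°S, 120°E

Write both endpoints as unit vectors p₁, p₂ with components (cos φ cos λ, cos φ sin λ, sin φ).
The central angle between the endpoints is δ = arccos(p₁·p₂) ≈ 0.774 rad (44.4°). The total great-circle distance is δ·R ≈ 0.774 × 3440 ≈ 2663 nmi, so the target fraction is f = 1000/2663 ≈ 0.375.
Interpolate at f ≈ 0.375 with slerp weights a = sin((1−f)δ)/sin δ ≈ 0.665, b = sin(fδ)/sin δ ≈ 0.410.
p = a·p₁ + b·p₂ ≈ (-0.465, 0.799, -0.381); φ = arcsin(p_z) ≈ -22.37°, λ = atan2(p_y, p_x) ≈ 120.18°.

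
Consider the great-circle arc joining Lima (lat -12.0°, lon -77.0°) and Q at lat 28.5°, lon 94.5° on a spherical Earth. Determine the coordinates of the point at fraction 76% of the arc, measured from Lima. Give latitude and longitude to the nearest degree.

≈ lat 59°, lon 60°

Write both endpoints as unit vectors p₁, p₂ with components (cos φ cos λ, cos φ sin λ, sin φ).
The central angle between the endpoints is δ = arccos(p₁·p₂) ≈ 2.822 rad (161.7°).
Interpolate at f = 0.76 with slerp weights a = sin((1−f)δ)/sin δ ≈ 1.995, b = sin(fδ)/sin δ ≈ 2.673.
p = a·p₁ + b·p₂ ≈ (0.255, 0.441, 0.861); φ = arcsin(p_z) ≈ 59.40°, λ = atan2(p_y, p_x) ≈ 59.98°.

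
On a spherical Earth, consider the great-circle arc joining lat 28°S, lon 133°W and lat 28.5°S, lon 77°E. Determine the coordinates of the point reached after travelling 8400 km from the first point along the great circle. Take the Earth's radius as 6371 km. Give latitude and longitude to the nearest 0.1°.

≈ lat 59.5°S, lon 116.8°E

Write both endpoints as unit vectors p₁, p₂ with components (cos φ cos λ, cos φ sin λ, sin φ).
The central angle between the endpoints is δ = arccos(p₁·p₂) ≈ 2.035 rad (116.6°). The total great-circle distance is δ·R ≈ 2.035 × 6371 ≈ 12967 km, so the target fraction is f = 8400/12967 ≈ 0.648.
Interpolate at f ≈ 0.648 with slerp weights a = sin((1−f)δ)/sin δ ≈ 0.735, b = sin(fδ)/sin δ ≈ 1.083.
p = a·p₁ + b·p₂ ≈ (-0.228, 0.453, -0.862); φ = arcsin(p_z) ≈ -59.52°, λ = atan2(p_y, p_x) ≈ 116.76°.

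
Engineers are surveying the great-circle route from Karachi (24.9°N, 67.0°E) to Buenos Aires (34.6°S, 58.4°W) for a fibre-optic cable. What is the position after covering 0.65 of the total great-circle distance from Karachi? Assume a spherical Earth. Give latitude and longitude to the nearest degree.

≈ (21°S, 8°W)

The haversine formula gives a central angle δ ≈ 2.307 rad (132.2°) between the endpoints.
Interpolate at f = 0.65 with slerp weights a = sin((1−f)δ)/sin δ ≈ 0.975, b = sin(fδ)/sin δ ≈ 1.346.
p = a·p₁ + b·p₂ ≈ (0.926, -0.130, -0.354); φ = arcsin(p_z) ≈ -20.72°, λ = atan2(p_y, p_x) ≈ -7.96°.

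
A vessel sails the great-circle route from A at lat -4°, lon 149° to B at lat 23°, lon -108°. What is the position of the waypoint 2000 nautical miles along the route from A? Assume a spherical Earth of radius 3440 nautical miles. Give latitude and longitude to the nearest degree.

≈ lat 9°, lon 180°

From cos δ = sin φ₁ sin φ₂ + cos φ₁ cos φ₂ cos Δλ, the central angle is δ ≈ 1.807 rad (103.5°). The total great-circle distance is δ·R ≈ 1.807 × 3440 ≈ 6215 nmi, so the target fraction is f = 2000/6215 ≈ 0.322.
Interpolate at f ≈ 0.322 with slerp weights a = sin((1−f)δ)/sin δ ≈ 0.968, b = sin(fδ)/sin δ ≈ 0.565.
p = a·p₁ + b·p₂ ≈ (-0.988, 0.003, 0.153); φ = arcsin(p_z) ≈ 8.81°, λ = atan2(p_y, p_x) ≈ 179.84°.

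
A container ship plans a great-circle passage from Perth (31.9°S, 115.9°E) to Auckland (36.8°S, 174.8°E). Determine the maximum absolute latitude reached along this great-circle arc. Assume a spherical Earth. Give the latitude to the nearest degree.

≈ 39°S

The great circle lies in the plane with unit normal n̂ = (p₁ × p₂)/|p₁ × p₂|.
Here n̂_z ≈ +0.782; the vertex latitude is φ_max = arccos|n̂_z| ≈ 38.6°.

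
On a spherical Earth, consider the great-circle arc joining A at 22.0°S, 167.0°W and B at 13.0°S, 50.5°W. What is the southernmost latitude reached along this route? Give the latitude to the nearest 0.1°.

≈ 31.5°S

The great circle lies in the plane with unit normal n̂ = (p₁ × p₂)/|p₁ × p₂|.
Here n̂_z ≈ +0.853; the vertex latitude is φ_max = arccos|n̂_z| ≈ 31.5°.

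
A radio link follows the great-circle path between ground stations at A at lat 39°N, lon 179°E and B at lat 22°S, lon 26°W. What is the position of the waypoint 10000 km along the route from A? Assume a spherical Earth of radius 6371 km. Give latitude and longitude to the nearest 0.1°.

≈ lat 23.8°N, lon 70.2°W

Write both endpoints as unit vectors p₁, p₂ with components (cos φ cos λ, cos φ sin λ, sin φ).
The central angle between the endpoints is δ = arccos(p₁·p₂) ≈ 2.666 rad (152.7°). The total great-circle distance is δ·R ≈ 2.666 × 6371 ≈ 16982 km, so the target fraction is f = 10000/16982 ≈ 0.589.
Interpolate at f ≈ 0.589 with slerp weights a = sin((1−f)δ)/sin δ ≈ 1.940, b = sin(fδ)/sin δ ≈ 2.182.
p = a·p₁ + b·p₂ ≈ (0.311, -0.861, 0.404); φ = arcsin(p_z) ≈ 23.82°, λ = atan2(p_y, p_x) ≈ -70.16°.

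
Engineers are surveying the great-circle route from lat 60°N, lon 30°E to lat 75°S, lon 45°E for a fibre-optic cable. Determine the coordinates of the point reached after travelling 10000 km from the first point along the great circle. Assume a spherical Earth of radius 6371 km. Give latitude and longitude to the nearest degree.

Write both endpoints as unit vectors p₁, p₂ with components (cos φ cos λ, cos φ sin λ, sin φ).
The central angle between the endpoints is δ = arccos(p₁·p₂) ≈ 2.362 rad (135.4°). The total great-circle distance is δ·R ≈ 2.362 × 6371 ≈ 15051 km, so the target fraction is f = 10000/15051 ≈ 0.664.
Interpolate at f ≈ 0.664 with slerp weights a = sin((1−f)δ)/sin δ ≈ 1.014, b = sin(fδ)/sin δ ≈ 1.423.
p = a·p₁ + b·p₂ ≈ (0.699, 0.514, -0.497); φ = arcsin(p_z) ≈ -29.78°, λ = atan2(p_y, p_x) ≈ 36.31°.

≈ lat 30°S, lon 36°E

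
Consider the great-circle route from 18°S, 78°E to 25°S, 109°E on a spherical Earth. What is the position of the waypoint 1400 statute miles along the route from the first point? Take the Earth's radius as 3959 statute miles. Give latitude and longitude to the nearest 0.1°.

≈ 23.4°S, 98.9°E

Write both endpoints as unit vectors p₁, p₂ with components (cos φ cos λ, cos φ sin λ, sin φ).
The central angle between the endpoints is δ = arccos(p₁·p₂) ≈ 0.517 rad (29.6°). The total great-circle distance is δ·R ≈ 0.517 × 3959 ≈ 2046 mi, so the target fraction is f = 1400/2046 ≈ 0.684.
Interpolate at f ≈ 0.684 with slerp weights a = sin((1−f)δ)/sin δ ≈ 0.329, b = sin(fδ)/sin δ ≈ 0.701.
p = a·p₁ + b·p₂ ≈ (-0.142, 0.906, -0.398); φ = arcsin(p_z) ≈ -23.44°, λ = atan2(p_y, p_x) ≈ 98.89°.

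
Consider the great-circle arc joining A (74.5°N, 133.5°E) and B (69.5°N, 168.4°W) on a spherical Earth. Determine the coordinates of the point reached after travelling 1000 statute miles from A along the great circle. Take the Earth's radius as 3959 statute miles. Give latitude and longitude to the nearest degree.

The haversine formula gives a central angle δ ≈ 0.311 rad (17.8°) between the endpoints. The total great-circle distance is δ·R ≈ 0.311 × 3959 ≈ 1231 mi, so the target fraction is f = 1000/1231 ≈ 0.812.
Interpolate at f ≈ 0.812 with slerp weights a = sin((1−f)δ)/sin δ ≈ 0.190, b = sin(fδ)/sin δ ≈ 0.817.
p = a·p₁ + b·p₂ ≈ (-0.315, -0.021, 0.949); φ = arcsin(p_z) ≈ 71.58°, λ = atan2(p_y, p_x) ≈ -176.26°.

≈ (72°N, 176°W)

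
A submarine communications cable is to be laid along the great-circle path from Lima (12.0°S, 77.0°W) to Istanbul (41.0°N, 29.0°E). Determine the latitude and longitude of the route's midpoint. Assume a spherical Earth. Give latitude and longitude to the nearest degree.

The haversine formula gives a central angle δ ≈ 1.918 rad (109.9°) between the endpoints.
Interpolate at f = 1/2 with slerp weights a = sin((1−f)δ)/sin δ ≈ 0.870, b = sin(fδ)/sin δ ≈ 0.870.
p = a·p₁ + b·p₂ ≈ (0.766, -0.511, 0.390); φ = arcsin(p_z) ≈ 22.96°, λ = atan2(p_y, p_x) ≈ -33.71°.

≈ (23°N, 34°W)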